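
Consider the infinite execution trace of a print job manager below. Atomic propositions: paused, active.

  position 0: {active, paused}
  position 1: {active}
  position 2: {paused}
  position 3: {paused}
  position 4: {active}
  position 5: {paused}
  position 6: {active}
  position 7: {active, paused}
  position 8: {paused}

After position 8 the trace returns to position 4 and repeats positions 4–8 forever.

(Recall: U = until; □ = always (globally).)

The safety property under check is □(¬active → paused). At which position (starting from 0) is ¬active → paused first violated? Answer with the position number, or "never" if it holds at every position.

never

¬active → paused holds at every position 0..8, and those are all the positions the trace ever visits, so the invariant □(¬active → paused) is never violated.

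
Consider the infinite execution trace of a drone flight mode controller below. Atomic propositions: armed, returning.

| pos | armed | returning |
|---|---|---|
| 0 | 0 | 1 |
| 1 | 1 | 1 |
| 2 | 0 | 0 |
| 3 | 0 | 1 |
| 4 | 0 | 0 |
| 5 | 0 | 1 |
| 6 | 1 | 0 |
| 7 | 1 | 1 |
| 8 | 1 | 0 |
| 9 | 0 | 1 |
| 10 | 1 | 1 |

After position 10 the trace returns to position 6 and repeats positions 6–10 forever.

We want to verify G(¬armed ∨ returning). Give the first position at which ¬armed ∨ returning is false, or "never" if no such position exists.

Check ¬armed ∨ returning at each position in order: 0 ✓, 1 ✓, 2 ✓, 3 ✓, 4 ✓, 5 ✓.
At position 6 the labels are {armed}, so ¬armed ∨ returning is false there. This is the first violation.

6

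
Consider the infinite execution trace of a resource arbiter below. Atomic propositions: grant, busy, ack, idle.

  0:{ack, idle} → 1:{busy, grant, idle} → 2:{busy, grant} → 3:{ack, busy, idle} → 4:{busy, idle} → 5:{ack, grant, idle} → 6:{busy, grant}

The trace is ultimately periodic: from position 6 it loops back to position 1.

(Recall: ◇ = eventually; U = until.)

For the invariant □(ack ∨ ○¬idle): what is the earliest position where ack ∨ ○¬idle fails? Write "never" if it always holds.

Check ack ∨ ○¬idle at each position in order: 0 ✓, 1 ✓.
At position 2 the labels are {busy, grant} and the next position 3 has {ack, busy, idle}, so ack ∨ ○¬idle is false there. This is the first violation.

2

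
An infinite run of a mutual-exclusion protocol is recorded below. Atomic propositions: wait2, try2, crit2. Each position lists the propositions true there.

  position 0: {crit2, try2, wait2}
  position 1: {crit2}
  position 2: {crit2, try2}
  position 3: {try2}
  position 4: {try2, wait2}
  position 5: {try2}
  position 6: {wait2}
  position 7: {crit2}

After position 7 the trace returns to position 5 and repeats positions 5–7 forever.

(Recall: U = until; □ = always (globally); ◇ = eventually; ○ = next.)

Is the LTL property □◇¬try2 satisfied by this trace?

Holds

◇¬try2 holds at every position 0..7, and those are all positions ever visited, so □◇¬try2 holds.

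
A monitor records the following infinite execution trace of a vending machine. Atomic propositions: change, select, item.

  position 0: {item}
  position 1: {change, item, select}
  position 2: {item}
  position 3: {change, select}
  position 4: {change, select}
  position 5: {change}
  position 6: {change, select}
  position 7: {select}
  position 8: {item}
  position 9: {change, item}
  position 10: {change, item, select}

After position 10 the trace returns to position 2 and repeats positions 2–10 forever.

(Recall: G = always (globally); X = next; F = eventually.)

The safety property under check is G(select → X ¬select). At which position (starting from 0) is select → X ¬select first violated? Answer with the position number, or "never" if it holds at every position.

Check select → X ¬select at each position in order: 0 ✓, 1 ✓, 2 ✓.
At position 3 the labels are {change, select} and the next position 4 has {change, select}, so select → X ¬select is false there. This is the first violation.

3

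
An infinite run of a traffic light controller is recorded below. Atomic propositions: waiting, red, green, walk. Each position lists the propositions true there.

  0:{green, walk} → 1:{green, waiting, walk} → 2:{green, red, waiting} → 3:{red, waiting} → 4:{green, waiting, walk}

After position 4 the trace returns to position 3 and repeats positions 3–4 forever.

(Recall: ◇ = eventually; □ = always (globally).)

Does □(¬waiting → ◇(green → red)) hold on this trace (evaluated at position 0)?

Satisfied

¬waiting → ◇(green → red) holds at every position 0..4, and those are all positions ever visited, so □(¬waiting → ◇(green → red)) holds.
Positions where ¬waiting holds: 0.
Check ◇(green → red) at each: 0→ok.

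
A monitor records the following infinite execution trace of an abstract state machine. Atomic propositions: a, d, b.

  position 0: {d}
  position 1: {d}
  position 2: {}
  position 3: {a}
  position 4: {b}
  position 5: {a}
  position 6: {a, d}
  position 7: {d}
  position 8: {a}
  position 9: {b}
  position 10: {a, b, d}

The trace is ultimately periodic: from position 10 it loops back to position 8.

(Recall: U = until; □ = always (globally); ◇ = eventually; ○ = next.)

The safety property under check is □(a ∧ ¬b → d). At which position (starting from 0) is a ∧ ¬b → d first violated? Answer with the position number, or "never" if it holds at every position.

3

Check a ∧ ¬b → d at each position in order: 0 ✓, 1 ✓, 2 ✓.
At position 3 the labels are {a}, so a ∧ ¬b → d is false there. This is the first violation.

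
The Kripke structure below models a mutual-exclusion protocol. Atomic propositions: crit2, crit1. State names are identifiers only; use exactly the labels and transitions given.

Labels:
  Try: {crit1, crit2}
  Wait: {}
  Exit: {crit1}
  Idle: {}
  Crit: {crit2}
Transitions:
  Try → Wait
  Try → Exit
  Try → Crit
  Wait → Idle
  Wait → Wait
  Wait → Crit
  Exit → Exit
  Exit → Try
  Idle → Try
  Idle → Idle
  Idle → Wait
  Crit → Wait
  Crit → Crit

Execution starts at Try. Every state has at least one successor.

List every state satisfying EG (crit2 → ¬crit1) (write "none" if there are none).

{Wait, Exit, Idle, Crit}

States satisfying crit2 → ¬crit1: {Wait, Exit, Idle, Crit}.
States satisfying EG (crit2 → ¬crit1): {Wait, Exit, Idle, Crit}.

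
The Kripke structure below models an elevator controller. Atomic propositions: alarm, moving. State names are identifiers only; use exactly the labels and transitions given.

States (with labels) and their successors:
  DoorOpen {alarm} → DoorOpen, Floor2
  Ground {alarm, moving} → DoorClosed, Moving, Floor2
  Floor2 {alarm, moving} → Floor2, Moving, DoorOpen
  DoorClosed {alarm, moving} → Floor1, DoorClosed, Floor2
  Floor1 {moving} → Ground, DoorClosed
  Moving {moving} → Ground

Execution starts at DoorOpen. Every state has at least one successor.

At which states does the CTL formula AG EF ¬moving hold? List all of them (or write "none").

{DoorOpen, Ground, Floor2, DoorClosed, Floor1, Moving}

States satisfying EF ¬moving: {DoorOpen, Ground, Floor2, DoorClosed, Floor1, Moving}.
States satisfying AG EF ¬moving: {DoorOpen, Ground, Floor2, DoorClosed, Floor1, Moving}.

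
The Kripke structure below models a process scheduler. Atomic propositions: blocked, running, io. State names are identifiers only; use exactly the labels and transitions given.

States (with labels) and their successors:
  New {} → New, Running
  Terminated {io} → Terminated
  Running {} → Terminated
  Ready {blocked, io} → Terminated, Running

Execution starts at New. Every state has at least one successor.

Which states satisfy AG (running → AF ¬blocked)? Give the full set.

{New, Terminated, Running, Ready}

States satisfying running → AF ¬blocked: {New, Terminated, Running, Ready}.
States satisfying AG (running → AF ¬blocked): {New, Terminated, Running, Ready}.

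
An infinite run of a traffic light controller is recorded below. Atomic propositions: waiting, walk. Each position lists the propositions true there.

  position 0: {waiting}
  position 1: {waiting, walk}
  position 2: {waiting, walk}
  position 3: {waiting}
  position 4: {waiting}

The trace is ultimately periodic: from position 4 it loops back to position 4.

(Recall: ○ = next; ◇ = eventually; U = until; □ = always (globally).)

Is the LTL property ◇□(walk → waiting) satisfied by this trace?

Holds

□(walk → waiting) holds at position 0, which is reachable from 0, so ◇□(walk → waiting) holds.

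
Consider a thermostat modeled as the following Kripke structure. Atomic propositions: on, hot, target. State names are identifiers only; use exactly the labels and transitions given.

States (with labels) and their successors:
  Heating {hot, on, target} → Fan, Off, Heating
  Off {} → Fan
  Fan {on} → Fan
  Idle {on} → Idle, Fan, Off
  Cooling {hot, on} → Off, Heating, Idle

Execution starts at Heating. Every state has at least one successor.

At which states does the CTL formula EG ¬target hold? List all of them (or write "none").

{Off, Fan, Idle, Cooling}

States satisfying ¬target: {Off, Fan, Idle, Cooling}.
States satisfying EG ¬target: {Off, Fan, Idle, Cooling}.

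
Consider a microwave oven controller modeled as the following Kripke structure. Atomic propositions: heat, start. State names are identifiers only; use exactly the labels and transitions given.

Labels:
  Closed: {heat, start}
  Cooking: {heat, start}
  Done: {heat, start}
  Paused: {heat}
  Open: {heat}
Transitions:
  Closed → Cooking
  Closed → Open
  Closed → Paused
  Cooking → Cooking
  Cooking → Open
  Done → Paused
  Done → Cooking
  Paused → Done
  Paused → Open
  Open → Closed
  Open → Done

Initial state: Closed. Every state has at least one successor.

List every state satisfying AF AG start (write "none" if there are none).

States satisfying AG start: ∅.
States satisfying AF AG start: ∅.

none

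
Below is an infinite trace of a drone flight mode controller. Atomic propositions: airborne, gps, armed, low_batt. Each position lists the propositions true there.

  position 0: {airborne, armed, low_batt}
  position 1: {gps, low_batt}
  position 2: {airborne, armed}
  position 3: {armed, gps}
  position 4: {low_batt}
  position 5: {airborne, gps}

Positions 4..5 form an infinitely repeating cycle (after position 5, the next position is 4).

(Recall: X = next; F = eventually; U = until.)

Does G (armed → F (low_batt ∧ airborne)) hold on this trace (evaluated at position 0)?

Violated

armed → F (low_batt ∧ airborne) must hold at every position from 0 onward. It fails at position 2, so G (armed → F (low_batt ∧ airborne)) is false.
Positions where armed holds: 0, 2, 3.
Check F (low_batt ∧ airborne) at each: 0→ok, 2→fails, 3→fails.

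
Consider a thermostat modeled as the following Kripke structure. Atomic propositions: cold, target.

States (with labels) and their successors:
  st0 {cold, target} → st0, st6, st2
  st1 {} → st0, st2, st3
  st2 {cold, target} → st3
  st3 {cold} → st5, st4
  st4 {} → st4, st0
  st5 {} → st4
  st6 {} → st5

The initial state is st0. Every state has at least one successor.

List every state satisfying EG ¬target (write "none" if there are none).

{st1, st3, st4, st5, st6}

States satisfying ¬target: {st1, st3, st4, st5, st6}.
States satisfying EG ¬target: {st1, st3, st4, st5, st6}.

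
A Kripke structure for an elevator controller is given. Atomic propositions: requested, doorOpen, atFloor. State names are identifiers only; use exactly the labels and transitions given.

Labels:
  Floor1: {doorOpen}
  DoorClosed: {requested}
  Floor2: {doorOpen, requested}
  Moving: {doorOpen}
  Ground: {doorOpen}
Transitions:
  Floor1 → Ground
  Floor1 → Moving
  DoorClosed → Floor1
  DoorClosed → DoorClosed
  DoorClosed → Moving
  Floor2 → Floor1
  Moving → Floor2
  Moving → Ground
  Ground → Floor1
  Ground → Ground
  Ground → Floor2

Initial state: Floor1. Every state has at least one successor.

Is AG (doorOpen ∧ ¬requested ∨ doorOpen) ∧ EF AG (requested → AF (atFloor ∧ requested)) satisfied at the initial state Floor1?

Violated

States satisfying doorOpen ∧ ¬requested ∨ doorOpen: {Floor1, Floor2, Moving, Ground}.
States satisfying AG (doorOpen ∧ ¬requested ∨ doorOpen): {Floor1, Floor2, Moving, Ground}.
States satisfying AG (requested → AF (atFloor ∧ requested)): ∅.
States satisfying EF AG (requested → AF (atFloor ∧ requested)): ∅.
States satisfying AG (doorOpen ∧ ¬requested ∨ doorOpen) ∧ EF AG (requested → AF (atFloor ∧ requested)): ∅.
Floor1 ∉ Sat(AG (doorOpen ∧ ¬requested ∨ doorOpen) ∧ EF AG (requested → AF (atFloor ∧ requested))).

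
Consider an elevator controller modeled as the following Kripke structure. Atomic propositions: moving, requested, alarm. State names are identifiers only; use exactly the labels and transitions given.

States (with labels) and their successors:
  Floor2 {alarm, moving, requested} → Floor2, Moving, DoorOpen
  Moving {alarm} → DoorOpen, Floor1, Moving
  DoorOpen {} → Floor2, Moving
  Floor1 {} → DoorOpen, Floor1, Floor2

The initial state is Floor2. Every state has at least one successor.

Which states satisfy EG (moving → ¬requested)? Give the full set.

States satisfying moving → ¬requested: {Moving, DoorOpen, Floor1}.
States satisfying EG (moving → ¬requested): {Moving, DoorOpen, Floor1}.

{Moving, DoorOpen, Floor1}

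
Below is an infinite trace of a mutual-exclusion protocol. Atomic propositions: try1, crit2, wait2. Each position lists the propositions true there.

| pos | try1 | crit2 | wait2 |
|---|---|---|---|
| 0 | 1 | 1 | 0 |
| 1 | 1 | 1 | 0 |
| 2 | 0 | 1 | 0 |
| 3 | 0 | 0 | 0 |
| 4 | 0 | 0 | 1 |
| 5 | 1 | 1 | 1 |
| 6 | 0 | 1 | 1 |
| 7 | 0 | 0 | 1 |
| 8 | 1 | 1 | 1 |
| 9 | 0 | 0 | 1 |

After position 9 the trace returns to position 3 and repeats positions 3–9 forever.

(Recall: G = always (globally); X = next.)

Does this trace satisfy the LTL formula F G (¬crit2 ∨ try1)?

Violated

G (¬crit2 ∨ try1) is false at every position 0..9, so it never becomes true and F G (¬crit2 ∨ try1) fails.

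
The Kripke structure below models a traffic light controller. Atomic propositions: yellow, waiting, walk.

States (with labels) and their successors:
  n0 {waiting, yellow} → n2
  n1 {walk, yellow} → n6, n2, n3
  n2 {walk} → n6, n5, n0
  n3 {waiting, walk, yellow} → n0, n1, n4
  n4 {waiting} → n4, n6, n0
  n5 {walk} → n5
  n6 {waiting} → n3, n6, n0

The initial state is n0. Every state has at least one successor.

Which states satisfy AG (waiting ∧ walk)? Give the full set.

none

States satisfying waiting ∧ walk: {n3}.
States satisfying AG (waiting ∧ walk): ∅.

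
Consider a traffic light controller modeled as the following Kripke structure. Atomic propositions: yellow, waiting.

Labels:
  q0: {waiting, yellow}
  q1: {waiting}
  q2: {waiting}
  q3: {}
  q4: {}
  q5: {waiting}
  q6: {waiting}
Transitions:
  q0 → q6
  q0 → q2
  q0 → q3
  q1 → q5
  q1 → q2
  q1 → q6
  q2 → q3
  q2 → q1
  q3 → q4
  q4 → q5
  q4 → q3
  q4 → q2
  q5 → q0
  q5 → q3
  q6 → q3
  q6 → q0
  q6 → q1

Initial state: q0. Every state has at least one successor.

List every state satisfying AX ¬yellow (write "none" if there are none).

States satisfying ¬yellow: {q1, q2, q3, q4, q5, q6}.
States satisfying AX ¬yellow: {q0, q1, q2, q3, q4}.

{q0, q1, q2, q3, q4}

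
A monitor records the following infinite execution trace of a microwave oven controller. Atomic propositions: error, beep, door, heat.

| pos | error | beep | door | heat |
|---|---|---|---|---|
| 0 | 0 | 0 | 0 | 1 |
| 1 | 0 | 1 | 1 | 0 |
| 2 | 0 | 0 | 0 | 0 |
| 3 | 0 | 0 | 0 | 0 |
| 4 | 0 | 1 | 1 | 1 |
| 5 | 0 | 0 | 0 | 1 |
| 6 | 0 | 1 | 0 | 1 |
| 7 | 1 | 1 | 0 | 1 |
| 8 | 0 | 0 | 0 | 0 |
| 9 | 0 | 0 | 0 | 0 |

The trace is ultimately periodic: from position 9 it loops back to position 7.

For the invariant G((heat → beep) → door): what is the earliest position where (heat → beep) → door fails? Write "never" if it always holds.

Check (heat → beep) → door at each position in order: 0 ✓, 1 ✓.
At position 2 the labels are {}, so (heat → beep) → door is false there. This is the first violation.

2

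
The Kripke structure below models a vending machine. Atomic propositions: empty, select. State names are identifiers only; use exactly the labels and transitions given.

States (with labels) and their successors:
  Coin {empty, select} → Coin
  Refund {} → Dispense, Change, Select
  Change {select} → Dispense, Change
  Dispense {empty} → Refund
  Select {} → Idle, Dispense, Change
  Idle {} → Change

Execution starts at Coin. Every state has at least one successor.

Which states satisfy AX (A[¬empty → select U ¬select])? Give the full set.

{Dispense}

States satisfying A[¬empty → select U ¬select]: {Refund, Dispense, Select, Idle}.
States satisfying AX (A[¬empty → select U ¬select]): {Dispense}.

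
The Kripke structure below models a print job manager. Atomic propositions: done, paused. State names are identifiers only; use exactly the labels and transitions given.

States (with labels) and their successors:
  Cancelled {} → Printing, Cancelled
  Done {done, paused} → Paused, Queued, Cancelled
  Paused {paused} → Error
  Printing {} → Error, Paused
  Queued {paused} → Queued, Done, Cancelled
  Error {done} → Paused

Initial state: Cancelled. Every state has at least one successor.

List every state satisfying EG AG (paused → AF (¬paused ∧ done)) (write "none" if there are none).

States satisfying AG (paused → AF (¬paused ∧ done)): {Cancelled, Paused, Printing, Error}.
States satisfying EG AG (paused → AF (¬paused ∧ done)): {Cancelled, Paused, Printing, Error}.

{Cancelled, Paused, Printing, Error}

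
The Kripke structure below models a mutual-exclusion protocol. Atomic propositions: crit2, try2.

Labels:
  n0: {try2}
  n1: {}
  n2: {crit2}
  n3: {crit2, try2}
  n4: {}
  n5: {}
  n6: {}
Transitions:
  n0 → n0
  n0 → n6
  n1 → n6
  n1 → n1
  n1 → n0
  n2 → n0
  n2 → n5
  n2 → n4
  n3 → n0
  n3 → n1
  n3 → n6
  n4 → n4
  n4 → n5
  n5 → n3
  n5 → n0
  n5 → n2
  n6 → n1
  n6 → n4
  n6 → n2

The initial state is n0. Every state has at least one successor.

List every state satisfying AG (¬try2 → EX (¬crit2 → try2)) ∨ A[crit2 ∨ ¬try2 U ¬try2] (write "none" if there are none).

States satisfying ¬try2 → EX (¬crit2 → try2): {n0, n1, n2, n3, n5, n6}.
States satisfying AG (¬try2 → EX (¬crit2 → try2)): ∅.
States satisfying crit2 ∨ ¬try2: {n1, n2, n3, n4, n5, n6}.
States satisfying ¬try2: {n1, n2, n4, n5, n6}.
States satisfying A[crit2 ∨ ¬try2 U ¬try2]: {n1, n2, n4, n5, n6}.
States satisfying AG (¬try2 → EX (¬crit2 → try2)) ∨ A[crit2 ∨ ¬try2 U ¬try2]: {n1, n2, n4, n5, n6}.

{n1, n2, n4, n5, n6}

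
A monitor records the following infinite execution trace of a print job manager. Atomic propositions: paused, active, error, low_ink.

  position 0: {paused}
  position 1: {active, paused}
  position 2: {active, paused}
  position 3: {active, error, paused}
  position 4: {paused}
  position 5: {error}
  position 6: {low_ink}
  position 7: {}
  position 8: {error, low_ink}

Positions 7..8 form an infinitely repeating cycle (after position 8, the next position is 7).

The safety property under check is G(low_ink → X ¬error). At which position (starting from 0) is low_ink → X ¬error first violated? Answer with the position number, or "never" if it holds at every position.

low_ink → X ¬error holds at every position 0..8, and those are all the positions the trace ever visits, so the invariant G(low_ink → X ¬error) is never violated.

never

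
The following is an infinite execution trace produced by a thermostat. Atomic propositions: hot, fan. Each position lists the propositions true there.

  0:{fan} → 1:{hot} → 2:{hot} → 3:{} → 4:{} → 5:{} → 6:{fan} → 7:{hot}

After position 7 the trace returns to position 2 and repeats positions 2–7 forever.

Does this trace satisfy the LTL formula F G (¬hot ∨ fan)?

Violated

G (¬hot ∨ fan) is false at every position 0..7, so it never becomes true and F G (¬hot ∨ fan) fails.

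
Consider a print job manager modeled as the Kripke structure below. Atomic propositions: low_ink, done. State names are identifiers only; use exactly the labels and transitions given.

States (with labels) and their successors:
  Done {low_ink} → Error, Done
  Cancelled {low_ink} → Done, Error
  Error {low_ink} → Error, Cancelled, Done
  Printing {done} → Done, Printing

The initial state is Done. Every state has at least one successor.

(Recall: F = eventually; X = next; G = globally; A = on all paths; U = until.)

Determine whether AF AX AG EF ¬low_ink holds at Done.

States satisfying AX AG EF ¬low_ink: ∅.
States satisfying AF AX AG EF ¬low_ink: ∅.
There is a path from Done along which AX AG EF ¬low_ink never holds.
Done ∉ Sat(AF AX AG EF ¬low_ink).

Does not hold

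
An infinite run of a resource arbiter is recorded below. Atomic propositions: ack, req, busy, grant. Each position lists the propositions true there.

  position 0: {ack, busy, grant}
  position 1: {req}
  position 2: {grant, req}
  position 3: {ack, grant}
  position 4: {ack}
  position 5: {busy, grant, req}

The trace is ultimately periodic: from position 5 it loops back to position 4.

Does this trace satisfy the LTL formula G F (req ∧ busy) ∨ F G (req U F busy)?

Satisfied

F (req ∧ busy) holds at every position 0..5, and those are all positions ever visited, so G F (req ∧ busy) holds.
G (req U F busy) holds at position 0, which is reachable from 0, so F G (req U F busy) holds.
At position 0: G F (req ∧ busy) is true; F G (req U F busy) is true; so G F (req ∧ busy) ∨ F G (req U F busy) is true.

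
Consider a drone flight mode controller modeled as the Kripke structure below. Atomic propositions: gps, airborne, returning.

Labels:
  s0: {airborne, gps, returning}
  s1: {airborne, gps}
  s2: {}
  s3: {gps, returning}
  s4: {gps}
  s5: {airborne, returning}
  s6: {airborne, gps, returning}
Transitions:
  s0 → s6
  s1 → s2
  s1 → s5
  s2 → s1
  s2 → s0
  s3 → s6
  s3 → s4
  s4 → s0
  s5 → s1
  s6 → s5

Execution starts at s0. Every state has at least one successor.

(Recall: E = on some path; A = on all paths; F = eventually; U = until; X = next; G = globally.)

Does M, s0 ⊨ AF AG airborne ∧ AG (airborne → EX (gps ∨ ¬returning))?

Violated

States satisfying AG airborne: ∅.
States satisfying AF AG airborne: ∅.
States satisfying airborne → EX (gps ∨ ¬returning): {s0, s1, s2, s3, s4, s5}.
States satisfying AG (airborne → EX (gps ∨ ¬returning)): ∅.
States satisfying AF AG airborne ∧ AG (airborne → EX (gps ∨ ¬returning)): ∅.
s0 ∉ Sat(AF AG airborne ∧ AG (airborne → EX (gps ∨ ¬returning))).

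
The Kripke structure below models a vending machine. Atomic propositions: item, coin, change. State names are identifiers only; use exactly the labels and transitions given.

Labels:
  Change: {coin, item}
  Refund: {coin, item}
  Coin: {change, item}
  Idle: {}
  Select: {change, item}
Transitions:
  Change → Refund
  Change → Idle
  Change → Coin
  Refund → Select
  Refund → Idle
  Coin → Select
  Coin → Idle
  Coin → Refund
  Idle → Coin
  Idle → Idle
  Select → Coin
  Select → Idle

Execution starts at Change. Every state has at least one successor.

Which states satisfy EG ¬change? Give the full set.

States satisfying ¬change: {Change, Refund, Idle}.
States satisfying EG ¬change: {Change, Refund, Idle}.

{Change, Refund, Idle}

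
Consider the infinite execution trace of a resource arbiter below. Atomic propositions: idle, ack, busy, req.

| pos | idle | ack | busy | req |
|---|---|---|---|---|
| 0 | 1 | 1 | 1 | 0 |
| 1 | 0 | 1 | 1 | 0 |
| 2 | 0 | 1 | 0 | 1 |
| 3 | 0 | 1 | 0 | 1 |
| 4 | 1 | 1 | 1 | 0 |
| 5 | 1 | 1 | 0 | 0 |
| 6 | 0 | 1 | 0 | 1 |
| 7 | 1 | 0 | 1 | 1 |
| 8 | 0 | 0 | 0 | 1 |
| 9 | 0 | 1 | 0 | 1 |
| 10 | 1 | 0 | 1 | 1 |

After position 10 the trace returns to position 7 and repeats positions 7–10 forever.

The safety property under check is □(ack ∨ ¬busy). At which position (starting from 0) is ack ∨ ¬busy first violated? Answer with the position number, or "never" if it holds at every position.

Check ack ∨ ¬busy at each position in order: 0 ✓, 1 ✓, 2 ✓, 3 ✓, 4 ✓, 5 ✓, 6 ✓.
At position 7 the labels are {busy, idle, req}, so ack ∨ ¬busy is false there. This is the first violation.

7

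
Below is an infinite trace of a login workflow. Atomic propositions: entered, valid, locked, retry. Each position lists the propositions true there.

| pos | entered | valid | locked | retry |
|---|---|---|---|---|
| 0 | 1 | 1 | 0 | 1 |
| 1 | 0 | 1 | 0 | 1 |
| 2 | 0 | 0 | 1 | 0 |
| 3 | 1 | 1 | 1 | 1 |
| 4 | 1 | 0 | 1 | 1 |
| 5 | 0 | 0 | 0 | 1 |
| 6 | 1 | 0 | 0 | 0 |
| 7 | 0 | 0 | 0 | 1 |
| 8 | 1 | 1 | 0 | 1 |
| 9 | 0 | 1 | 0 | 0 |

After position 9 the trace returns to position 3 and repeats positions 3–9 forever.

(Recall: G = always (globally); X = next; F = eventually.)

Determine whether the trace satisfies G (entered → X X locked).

entered → X X locked must hold at every position from 0 onward. It fails at position 3, so G (entered → X X locked) is false.
Positions where entered holds: 0, 3, 4, 6, 8.
Check X X locked at each: 0→ok, 3→fails, 4→fails, 6→fails, 8→ok.

Violated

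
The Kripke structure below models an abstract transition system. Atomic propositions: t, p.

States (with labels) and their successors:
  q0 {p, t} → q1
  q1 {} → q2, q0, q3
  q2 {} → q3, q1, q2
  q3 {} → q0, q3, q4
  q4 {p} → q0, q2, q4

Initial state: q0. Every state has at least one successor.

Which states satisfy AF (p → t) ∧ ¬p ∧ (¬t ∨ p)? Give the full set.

States satisfying p → t: {q0, q1, q2, q3}.
States satisfying AF (p → t): {q0, q1, q2, q3}.
States satisfying ¬p: {q1, q2, q3}.
States satisfying ¬t: {q1, q2, q3, q4}.
States satisfying ¬t ∨ p: {q0, q1, q2, q3, q4}.
States satisfying ¬p ∧ (¬t ∨ p): {q1, q2, q3}.
States satisfying AF (p → t) ∧ ¬p ∧ (¬t ∨ p): {q1, q2, q3}.

{q1, q2, q3}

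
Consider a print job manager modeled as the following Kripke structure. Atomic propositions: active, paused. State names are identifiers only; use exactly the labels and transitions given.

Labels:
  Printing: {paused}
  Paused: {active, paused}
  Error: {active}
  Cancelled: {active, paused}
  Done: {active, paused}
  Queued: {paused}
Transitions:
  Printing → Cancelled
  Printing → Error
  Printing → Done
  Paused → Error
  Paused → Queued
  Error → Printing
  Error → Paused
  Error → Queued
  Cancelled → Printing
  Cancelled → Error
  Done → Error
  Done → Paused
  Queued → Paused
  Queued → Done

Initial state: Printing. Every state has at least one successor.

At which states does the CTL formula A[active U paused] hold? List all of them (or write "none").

States satisfying active: {Paused, Error, Cancelled, Done}.
States satisfying paused: {Printing, Paused, Cancelled, Done, Queued}.
States satisfying A[active U paused]: {Printing, Paused, Error, Cancelled, Done, Queued}.

{Printing, Paused, Error, Cancelled, Done, Queued}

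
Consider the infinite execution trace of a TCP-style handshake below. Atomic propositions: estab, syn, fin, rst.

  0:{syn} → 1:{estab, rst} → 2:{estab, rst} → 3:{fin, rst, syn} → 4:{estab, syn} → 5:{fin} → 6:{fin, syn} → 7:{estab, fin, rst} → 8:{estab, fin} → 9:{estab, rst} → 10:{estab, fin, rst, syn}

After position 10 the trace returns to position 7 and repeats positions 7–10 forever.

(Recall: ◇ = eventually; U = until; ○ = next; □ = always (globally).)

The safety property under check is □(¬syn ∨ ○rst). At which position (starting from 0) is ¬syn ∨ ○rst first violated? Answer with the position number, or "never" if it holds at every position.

3

Check ¬syn ∨ ○rst at each position in order: 0 ✓, 1 ✓, 2 ✓.
At position 3 the labels are {fin, rst, syn} and the next position 4 has {estab, syn}, so ¬syn ∨ ○rst is false there. This is the first violation.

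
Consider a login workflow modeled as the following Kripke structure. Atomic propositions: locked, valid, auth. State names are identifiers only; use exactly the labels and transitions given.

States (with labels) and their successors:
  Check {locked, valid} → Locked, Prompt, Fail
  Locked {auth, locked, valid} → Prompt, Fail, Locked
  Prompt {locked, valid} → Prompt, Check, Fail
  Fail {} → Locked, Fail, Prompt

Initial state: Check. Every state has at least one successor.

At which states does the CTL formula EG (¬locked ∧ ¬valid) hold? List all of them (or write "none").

{Fail}

States satisfying ¬locked ∧ ¬valid: {Fail}.
States satisfying EG (¬locked ∧ ¬valid): {Fail}.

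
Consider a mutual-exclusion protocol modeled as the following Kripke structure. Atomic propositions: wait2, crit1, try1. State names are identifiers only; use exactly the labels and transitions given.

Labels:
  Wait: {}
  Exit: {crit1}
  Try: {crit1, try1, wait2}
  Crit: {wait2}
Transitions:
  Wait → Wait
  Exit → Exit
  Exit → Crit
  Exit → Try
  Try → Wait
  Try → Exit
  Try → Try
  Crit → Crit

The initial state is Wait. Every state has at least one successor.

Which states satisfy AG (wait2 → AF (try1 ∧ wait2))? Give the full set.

States satisfying wait2 → AF (try1 ∧ wait2): {Wait, Exit, Try}.
States satisfying AG (wait2 → AF (try1 ∧ wait2)): {Wait}.

{Wait}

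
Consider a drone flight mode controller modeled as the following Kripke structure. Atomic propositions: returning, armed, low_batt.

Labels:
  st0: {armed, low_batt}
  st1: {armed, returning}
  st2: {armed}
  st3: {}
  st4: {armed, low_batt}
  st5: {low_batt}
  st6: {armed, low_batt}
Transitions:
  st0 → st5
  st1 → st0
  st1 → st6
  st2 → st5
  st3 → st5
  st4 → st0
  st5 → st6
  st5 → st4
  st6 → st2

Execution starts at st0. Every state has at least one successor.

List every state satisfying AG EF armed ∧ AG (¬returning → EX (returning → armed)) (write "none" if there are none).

States satisfying EF armed: {st0, st1, st2, st3, st4, st5, st6}.
States satisfying AG EF armed: {st0, st1, st2, st3, st4, st5, st6}.
States satisfying ¬returning → EX (returning → armed): {st0, st1, st2, st3, st4, st5, st6}.
States satisfying AG (¬returning → EX (returning → armed)): {st0, st1, st2, st3, st4, st5, st6}.
States satisfying AG EF armed ∧ AG (¬returning → EX (returning → armed)): {st0, st1, st2, st3, st4, st5, st6}.

{st0, st1, st2, st3, st4, st5, st6}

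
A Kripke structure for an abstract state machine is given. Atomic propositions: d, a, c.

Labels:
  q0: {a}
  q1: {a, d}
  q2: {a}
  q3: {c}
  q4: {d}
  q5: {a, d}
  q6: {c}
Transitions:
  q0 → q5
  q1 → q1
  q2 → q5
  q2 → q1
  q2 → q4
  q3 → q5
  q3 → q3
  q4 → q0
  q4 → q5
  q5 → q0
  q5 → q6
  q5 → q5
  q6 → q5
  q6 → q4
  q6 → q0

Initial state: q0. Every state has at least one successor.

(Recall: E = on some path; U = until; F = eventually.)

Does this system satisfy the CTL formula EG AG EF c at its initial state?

States satisfying AG EF c: {q0, q3, q4, q5, q6}.
States satisfying EG AG EF c: {q0, q3, q4, q5, q6}.
q0 ∈ Sat(EG AG EF c).

Satisfied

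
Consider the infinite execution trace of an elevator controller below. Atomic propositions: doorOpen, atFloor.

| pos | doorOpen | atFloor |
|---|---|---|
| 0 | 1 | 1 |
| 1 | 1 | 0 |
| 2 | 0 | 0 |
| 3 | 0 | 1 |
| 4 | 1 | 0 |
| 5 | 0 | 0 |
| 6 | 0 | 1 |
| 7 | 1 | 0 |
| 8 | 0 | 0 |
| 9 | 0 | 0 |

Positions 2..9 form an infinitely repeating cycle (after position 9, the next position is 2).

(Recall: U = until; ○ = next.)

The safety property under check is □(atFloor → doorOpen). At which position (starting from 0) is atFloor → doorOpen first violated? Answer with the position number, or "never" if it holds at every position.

Check atFloor → doorOpen at each position in order: 0 ✓, 1 ✓, 2 ✓.
At position 3 the labels are {atFloor}, so atFloor → doorOpen is false there. This is the first violation.

3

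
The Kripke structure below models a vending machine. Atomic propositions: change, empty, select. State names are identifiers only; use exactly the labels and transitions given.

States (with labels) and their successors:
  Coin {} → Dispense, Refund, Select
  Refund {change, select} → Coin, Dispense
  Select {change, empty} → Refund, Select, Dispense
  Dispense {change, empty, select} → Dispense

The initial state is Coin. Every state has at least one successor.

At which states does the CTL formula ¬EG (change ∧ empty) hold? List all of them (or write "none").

{Coin, Refund}

States satisfying change ∧ empty: {Select, Dispense}.
States satisfying EG (change ∧ empty): {Select, Dispense}.
States satisfying ¬EG (change ∧ empty): {Coin, Refund}.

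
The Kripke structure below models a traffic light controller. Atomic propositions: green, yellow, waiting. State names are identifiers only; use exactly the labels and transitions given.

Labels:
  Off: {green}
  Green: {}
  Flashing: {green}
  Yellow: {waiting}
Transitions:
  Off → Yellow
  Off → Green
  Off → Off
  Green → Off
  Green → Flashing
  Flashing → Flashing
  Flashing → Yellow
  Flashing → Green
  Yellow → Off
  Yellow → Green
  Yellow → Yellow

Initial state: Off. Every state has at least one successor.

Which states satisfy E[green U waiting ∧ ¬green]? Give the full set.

{Off, Flashing, Yellow}

States satisfying green: {Off, Flashing}.
States satisfying waiting ∧ ¬green: {Yellow}.
States satisfying E[green U waiting ∧ ¬green]: {Off, Flashing, Yellow}.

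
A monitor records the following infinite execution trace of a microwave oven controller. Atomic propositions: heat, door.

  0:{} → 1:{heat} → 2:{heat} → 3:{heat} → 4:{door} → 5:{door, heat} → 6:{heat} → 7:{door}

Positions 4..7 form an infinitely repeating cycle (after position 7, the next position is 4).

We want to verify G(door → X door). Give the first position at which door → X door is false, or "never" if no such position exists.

5

Check door → X door at each position in order: 0 ✓, 1 ✓, 2 ✓, 3 ✓, 4 ✓.
At position 5 the labels are {door, heat} and the next position 6 has {heat}, so door → X door is false there. This is the first violation.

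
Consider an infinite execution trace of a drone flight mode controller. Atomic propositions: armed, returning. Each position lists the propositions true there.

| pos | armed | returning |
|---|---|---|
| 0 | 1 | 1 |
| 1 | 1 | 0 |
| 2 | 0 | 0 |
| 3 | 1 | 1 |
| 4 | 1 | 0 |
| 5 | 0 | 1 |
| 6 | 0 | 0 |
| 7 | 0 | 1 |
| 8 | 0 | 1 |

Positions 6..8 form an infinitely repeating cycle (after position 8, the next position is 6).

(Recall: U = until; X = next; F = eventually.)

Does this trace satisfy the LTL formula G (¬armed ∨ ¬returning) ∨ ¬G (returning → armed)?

¬armed ∨ ¬returning must hold at every position from 0 onward. It fails at position 0, so G (¬armed ∨ ¬returning) is false.
At position 0: G (¬armed ∨ ¬returning) is false; ¬G (returning → armed) is true; so G (¬armed ∨ ¬returning) ∨ ¬G (returning → armed) is true.

Yes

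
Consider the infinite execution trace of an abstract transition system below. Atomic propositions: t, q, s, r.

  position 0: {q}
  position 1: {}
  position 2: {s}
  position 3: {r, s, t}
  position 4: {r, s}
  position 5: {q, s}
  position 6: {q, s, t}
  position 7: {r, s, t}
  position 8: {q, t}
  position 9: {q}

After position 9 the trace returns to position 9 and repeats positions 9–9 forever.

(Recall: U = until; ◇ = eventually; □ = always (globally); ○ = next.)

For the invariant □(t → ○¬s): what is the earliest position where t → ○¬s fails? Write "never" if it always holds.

3

Check t → ○¬s at each position in order: 0 ✓, 1 ✓, 2 ✓.
At position 3 the labels are {r, s, t} and the next position 4 has {r, s}, so t → ○¬s is false there. This is the first violation.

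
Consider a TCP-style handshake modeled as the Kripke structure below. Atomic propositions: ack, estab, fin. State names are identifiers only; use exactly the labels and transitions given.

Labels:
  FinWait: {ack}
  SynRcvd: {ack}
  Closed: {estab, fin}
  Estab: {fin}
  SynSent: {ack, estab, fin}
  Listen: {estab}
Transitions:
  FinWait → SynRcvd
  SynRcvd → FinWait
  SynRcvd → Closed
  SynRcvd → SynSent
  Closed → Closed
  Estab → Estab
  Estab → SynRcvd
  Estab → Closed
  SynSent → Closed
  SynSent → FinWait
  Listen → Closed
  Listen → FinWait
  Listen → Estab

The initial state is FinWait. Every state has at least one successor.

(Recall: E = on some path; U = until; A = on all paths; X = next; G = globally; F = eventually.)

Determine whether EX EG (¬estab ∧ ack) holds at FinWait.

Satisfied

States satisfying EG (¬estab ∧ ack): {FinWait, SynRcvd}.
States satisfying EX EG (¬estab ∧ ack): {FinWait, SynRcvd, Estab, SynSent, Listen}.
FinWait ∈ Sat(EX EG (¬estab ∧ ack)).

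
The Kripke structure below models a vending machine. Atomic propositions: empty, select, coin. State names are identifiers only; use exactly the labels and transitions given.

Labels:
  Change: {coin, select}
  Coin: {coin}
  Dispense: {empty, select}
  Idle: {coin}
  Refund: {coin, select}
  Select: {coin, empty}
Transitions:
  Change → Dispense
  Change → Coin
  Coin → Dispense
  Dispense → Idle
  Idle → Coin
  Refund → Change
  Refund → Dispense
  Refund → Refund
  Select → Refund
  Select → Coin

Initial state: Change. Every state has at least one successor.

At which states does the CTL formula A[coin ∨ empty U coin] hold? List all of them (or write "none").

States satisfying coin ∨ empty: {Change, Coin, Dispense, Idle, Refund, Select}.
States satisfying coin: {Change, Coin, Idle, Refund, Select}.
States satisfying A[coin ∨ empty U coin]: {Change, Coin, Dispense, Idle, Refund, Select}.

{Change, Coin, Dispense, Idle, Refund, Select}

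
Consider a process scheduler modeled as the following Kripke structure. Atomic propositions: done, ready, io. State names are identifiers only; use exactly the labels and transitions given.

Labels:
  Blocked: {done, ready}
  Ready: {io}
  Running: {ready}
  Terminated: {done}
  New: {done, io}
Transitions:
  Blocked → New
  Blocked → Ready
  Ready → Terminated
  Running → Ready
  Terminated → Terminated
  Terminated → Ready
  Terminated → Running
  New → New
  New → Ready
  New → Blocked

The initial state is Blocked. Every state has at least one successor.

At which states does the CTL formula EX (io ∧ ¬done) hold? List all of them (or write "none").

{Blocked, Running, Terminated, New}

States satisfying io ∧ ¬done: {Ready}.
States satisfying EX (io ∧ ¬done): {Blocked, Running, Terminated, New}.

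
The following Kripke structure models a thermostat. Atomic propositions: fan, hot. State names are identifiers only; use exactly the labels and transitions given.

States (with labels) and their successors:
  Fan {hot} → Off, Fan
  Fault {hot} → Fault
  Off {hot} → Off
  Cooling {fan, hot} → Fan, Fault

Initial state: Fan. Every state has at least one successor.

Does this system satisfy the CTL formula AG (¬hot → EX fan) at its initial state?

States satisfying ¬hot → EX fan: {Fan, Fault, Off, Cooling}.
States satisfying AG (¬hot → EX fan): {Fan, Fault, Off, Cooling}.
Every state reachable from Fan satisfies ¬hot → EX fan.
Fan ∈ Sat(AG (¬hot → EX fan)).

Holds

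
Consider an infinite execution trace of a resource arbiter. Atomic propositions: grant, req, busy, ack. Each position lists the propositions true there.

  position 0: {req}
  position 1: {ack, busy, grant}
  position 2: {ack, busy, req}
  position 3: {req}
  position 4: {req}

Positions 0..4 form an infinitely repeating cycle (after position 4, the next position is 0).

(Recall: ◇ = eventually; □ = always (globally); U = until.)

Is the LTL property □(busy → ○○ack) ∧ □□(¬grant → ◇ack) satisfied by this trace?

No

busy → ○○ack must hold at every position from 0 onward. It fails at position 1, so □(busy → ○○ack) is false.
Positions where busy holds: 1, 2.
Check ○○ack at each: 1→fails, 2→fails.
□(¬grant → ◇ack) holds at every position 0..4, and those are all positions ever visited, so □□(¬grant → ◇ack) holds.
At position 0: □(busy → ○○ack) is false; □□(¬grant → ◇ack) is true; so □(busy → ○○ack) ∧ □□(¬grant → ◇ack) is false.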